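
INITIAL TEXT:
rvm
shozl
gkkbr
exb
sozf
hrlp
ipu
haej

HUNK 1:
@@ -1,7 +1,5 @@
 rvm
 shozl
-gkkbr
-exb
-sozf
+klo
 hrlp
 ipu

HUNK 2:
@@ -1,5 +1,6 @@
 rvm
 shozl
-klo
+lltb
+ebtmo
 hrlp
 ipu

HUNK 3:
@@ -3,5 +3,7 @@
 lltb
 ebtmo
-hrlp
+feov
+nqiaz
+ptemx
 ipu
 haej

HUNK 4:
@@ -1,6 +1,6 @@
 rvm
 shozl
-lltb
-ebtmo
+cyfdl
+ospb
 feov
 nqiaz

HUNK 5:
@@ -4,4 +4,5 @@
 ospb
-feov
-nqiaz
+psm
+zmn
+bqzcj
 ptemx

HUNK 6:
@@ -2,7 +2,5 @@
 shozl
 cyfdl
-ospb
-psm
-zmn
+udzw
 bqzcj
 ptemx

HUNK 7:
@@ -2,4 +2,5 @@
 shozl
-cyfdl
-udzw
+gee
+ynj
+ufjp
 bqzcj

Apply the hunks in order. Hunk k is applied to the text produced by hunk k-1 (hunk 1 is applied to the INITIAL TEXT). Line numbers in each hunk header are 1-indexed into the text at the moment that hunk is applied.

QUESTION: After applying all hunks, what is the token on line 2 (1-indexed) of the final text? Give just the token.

Hunk 1: at line 1 remove [gkkbr,exb,sozf] add [klo] -> 6 lines: rvm shozl klo hrlp ipu haej
Hunk 2: at line 1 remove [klo] add [lltb,ebtmo] -> 7 lines: rvm shozl lltb ebtmo hrlp ipu haej
Hunk 3: at line 3 remove [hrlp] add [feov,nqiaz,ptemx] -> 9 lines: rvm shozl lltb ebtmo feov nqiaz ptemx ipu haej
Hunk 4: at line 1 remove [lltb,ebtmo] add [cyfdl,ospb] -> 9 lines: rvm shozl cyfdl ospb feov nqiaz ptemx ipu haej
Hunk 5: at line 4 remove [feov,nqiaz] add [psm,zmn,bqzcj] -> 10 lines: rvm shozl cyfdl ospb psm zmn bqzcj ptemx ipu haej
Hunk 6: at line 2 remove [ospb,psm,zmn] add [udzw] -> 8 lines: rvm shozl cyfdl udzw bqzcj ptemx ipu haej
Hunk 7: at line 2 remove [cyfdl,udzw] add [gee,ynj,ufjp] -> 9 lines: rvm shozl gee ynj ufjp bqzcj ptemx ipu haej
Final line 2: shozl

Answer: shozl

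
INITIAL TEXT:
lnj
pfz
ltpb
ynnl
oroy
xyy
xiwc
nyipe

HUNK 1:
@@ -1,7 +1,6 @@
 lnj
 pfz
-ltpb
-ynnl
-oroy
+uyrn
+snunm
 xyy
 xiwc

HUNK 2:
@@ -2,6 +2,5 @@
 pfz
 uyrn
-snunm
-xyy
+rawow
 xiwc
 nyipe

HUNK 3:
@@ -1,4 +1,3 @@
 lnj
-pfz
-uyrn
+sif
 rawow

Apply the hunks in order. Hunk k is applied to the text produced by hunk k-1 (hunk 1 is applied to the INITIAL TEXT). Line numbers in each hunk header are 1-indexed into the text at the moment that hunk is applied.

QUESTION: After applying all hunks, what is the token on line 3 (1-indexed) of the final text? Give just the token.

Hunk 1: at line 1 remove [ltpb,ynnl,oroy] add [uyrn,snunm] -> 7 lines: lnj pfz uyrn snunm xyy xiwc nyipe
Hunk 2: at line 2 remove [snunm,xyy] add [rawow] -> 6 lines: lnj pfz uyrn rawow xiwc nyipe
Hunk 3: at line 1 remove [pfz,uyrn] add [sif] -> 5 lines: lnj sif rawow xiwc nyipe
Final line 3: rawow

Answer: rawow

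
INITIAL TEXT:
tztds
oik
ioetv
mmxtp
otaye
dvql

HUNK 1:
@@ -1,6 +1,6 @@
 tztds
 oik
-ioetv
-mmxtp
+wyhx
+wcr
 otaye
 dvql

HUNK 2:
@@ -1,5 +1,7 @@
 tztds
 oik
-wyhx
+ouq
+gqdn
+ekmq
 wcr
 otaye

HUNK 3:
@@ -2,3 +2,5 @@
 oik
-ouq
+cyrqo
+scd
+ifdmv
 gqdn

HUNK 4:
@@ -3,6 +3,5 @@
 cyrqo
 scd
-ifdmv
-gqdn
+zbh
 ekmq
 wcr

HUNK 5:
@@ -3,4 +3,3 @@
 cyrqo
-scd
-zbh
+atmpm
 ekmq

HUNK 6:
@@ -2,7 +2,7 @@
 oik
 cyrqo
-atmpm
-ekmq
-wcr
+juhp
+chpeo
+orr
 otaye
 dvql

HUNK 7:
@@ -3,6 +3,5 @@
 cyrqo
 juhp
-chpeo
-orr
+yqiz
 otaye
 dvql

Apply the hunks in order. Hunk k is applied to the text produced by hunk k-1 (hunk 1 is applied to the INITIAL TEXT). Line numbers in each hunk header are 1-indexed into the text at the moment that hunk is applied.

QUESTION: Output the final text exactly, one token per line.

Answer: tztds
oik
cyrqo
juhp
yqiz
otaye
dvql

Derivation:
Hunk 1: at line 1 remove [ioetv,mmxtp] add [wyhx,wcr] -> 6 lines: tztds oik wyhx wcr otaye dvql
Hunk 2: at line 1 remove [wyhx] add [ouq,gqdn,ekmq] -> 8 lines: tztds oik ouq gqdn ekmq wcr otaye dvql
Hunk 3: at line 2 remove [ouq] add [cyrqo,scd,ifdmv] -> 10 lines: tztds oik cyrqo scd ifdmv gqdn ekmq wcr otaye dvql
Hunk 4: at line 3 remove [ifdmv,gqdn] add [zbh] -> 9 lines: tztds oik cyrqo scd zbh ekmq wcr otaye dvql
Hunk 5: at line 3 remove [scd,zbh] add [atmpm] -> 8 lines: tztds oik cyrqo atmpm ekmq wcr otaye dvql
Hunk 6: at line 2 remove [atmpm,ekmq,wcr] add [juhp,chpeo,orr] -> 8 lines: tztds oik cyrqo juhp chpeo orr otaye dvql
Hunk 7: at line 3 remove [chpeo,orr] add [yqiz] -> 7 lines: tztds oik cyrqo juhp yqiz otaye dvql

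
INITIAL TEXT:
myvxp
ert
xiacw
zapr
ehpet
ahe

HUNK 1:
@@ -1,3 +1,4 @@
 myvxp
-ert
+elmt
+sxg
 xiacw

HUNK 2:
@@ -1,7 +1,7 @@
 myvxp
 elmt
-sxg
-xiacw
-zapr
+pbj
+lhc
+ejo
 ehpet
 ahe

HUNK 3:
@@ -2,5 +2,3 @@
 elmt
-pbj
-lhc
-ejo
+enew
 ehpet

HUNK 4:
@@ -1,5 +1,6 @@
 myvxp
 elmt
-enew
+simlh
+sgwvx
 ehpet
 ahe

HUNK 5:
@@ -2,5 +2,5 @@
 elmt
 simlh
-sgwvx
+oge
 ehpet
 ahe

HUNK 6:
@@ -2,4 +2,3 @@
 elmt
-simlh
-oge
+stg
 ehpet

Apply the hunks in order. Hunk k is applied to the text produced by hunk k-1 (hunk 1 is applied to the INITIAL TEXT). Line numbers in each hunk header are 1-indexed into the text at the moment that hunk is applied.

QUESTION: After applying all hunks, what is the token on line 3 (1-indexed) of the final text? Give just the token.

Hunk 1: at line 1 remove [ert] add [elmt,sxg] -> 7 lines: myvxp elmt sxg xiacw zapr ehpet ahe
Hunk 2: at line 1 remove [sxg,xiacw,zapr] add [pbj,lhc,ejo] -> 7 lines: myvxp elmt pbj lhc ejo ehpet ahe
Hunk 3: at line 2 remove [pbj,lhc,ejo] add [enew] -> 5 lines: myvxp elmt enew ehpet ahe
Hunk 4: at line 1 remove [enew] add [simlh,sgwvx] -> 6 lines: myvxp elmt simlh sgwvx ehpet ahe
Hunk 5: at line 2 remove [sgwvx] add [oge] -> 6 lines: myvxp elmt simlh oge ehpet ahe
Hunk 6: at line 2 remove [simlh,oge] add [stg] -> 5 lines: myvxp elmt stg ehpet ahe
Final line 3: stg

Answer: stg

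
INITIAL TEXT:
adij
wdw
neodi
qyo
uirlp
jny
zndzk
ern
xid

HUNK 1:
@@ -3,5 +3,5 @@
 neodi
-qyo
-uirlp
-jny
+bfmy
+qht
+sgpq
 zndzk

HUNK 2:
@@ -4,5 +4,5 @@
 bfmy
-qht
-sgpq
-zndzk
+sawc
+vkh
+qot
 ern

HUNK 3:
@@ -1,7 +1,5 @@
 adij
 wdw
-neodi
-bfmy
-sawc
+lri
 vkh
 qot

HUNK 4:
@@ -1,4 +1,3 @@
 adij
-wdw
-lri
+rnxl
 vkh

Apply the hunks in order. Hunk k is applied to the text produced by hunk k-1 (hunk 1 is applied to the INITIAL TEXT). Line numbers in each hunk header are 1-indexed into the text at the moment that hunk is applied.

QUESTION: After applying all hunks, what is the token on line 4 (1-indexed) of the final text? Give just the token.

Answer: qot

Derivation:
Hunk 1: at line 3 remove [qyo,uirlp,jny] add [bfmy,qht,sgpq] -> 9 lines: adij wdw neodi bfmy qht sgpq zndzk ern xid
Hunk 2: at line 4 remove [qht,sgpq,zndzk] add [sawc,vkh,qot] -> 9 lines: adij wdw neodi bfmy sawc vkh qot ern xid
Hunk 3: at line 1 remove [neodi,bfmy,sawc] add [lri] -> 7 lines: adij wdw lri vkh qot ern xid
Hunk 4: at line 1 remove [wdw,lri] add [rnxl] -> 6 lines: adij rnxl vkh qot ern xid
Final line 4: qot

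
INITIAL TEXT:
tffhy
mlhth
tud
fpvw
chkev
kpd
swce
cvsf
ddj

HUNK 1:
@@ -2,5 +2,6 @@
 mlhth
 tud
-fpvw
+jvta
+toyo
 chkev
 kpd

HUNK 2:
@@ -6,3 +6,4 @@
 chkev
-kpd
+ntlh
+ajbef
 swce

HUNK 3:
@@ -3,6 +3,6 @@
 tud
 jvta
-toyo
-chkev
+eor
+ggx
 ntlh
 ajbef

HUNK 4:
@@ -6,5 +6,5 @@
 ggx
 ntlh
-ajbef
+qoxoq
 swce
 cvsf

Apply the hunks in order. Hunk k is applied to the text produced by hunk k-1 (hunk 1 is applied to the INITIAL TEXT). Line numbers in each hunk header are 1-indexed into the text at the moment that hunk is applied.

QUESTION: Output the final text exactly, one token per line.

Answer: tffhy
mlhth
tud
jvta
eor
ggx
ntlh
qoxoq
swce
cvsf
ddj

Derivation:
Hunk 1: at line 2 remove [fpvw] add [jvta,toyo] -> 10 lines: tffhy mlhth tud jvta toyo chkev kpd swce cvsf ddj
Hunk 2: at line 6 remove [kpd] add [ntlh,ajbef] -> 11 lines: tffhy mlhth tud jvta toyo chkev ntlh ajbef swce cvsf ddj
Hunk 3: at line 3 remove [toyo,chkev] add [eor,ggx] -> 11 lines: tffhy mlhth tud jvta eor ggx ntlh ajbef swce cvsf ddj
Hunk 4: at line 6 remove [ajbef] add [qoxoq] -> 11 lines: tffhy mlhth tud jvta eor ggx ntlh qoxoq swce cvsf ddj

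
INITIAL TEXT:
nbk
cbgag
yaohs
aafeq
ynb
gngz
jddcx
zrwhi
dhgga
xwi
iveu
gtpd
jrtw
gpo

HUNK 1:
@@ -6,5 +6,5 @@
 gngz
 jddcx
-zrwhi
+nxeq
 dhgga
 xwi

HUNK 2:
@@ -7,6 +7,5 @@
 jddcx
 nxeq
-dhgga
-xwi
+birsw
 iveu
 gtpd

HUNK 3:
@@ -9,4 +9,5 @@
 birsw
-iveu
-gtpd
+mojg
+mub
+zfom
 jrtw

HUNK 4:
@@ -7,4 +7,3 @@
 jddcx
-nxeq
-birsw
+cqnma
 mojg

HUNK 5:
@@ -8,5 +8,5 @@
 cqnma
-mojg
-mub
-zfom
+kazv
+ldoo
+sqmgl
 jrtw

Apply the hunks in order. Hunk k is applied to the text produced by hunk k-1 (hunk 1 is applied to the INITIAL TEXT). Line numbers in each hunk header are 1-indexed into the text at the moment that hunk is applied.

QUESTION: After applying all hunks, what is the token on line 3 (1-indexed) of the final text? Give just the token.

Hunk 1: at line 6 remove [zrwhi] add [nxeq] -> 14 lines: nbk cbgag yaohs aafeq ynb gngz jddcx nxeq dhgga xwi iveu gtpd jrtw gpo
Hunk 2: at line 7 remove [dhgga,xwi] add [birsw] -> 13 lines: nbk cbgag yaohs aafeq ynb gngz jddcx nxeq birsw iveu gtpd jrtw gpo
Hunk 3: at line 9 remove [iveu,gtpd] add [mojg,mub,zfom] -> 14 lines: nbk cbgag yaohs aafeq ynb gngz jddcx nxeq birsw mojg mub zfom jrtw gpo
Hunk 4: at line 7 remove [nxeq,birsw] add [cqnma] -> 13 lines: nbk cbgag yaohs aafeq ynb gngz jddcx cqnma mojg mub zfom jrtw gpo
Hunk 5: at line 8 remove [mojg,mub,zfom] add [kazv,ldoo,sqmgl] -> 13 lines: nbk cbgag yaohs aafeq ynb gngz jddcx cqnma kazv ldoo sqmgl jrtw gpo
Final line 3: yaohs

Answer: yaohs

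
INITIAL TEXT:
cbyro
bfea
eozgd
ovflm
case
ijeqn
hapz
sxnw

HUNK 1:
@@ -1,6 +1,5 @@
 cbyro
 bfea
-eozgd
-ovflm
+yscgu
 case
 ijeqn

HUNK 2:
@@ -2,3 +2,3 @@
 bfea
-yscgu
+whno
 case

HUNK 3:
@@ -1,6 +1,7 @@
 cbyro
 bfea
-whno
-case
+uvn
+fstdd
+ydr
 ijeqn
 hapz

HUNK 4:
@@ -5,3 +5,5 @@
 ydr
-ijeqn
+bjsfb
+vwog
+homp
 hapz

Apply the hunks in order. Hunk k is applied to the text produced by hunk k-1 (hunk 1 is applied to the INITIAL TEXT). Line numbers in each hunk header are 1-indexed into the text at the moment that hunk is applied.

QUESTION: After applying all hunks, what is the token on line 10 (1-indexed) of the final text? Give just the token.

Hunk 1: at line 1 remove [eozgd,ovflm] add [yscgu] -> 7 lines: cbyro bfea yscgu case ijeqn hapz sxnw
Hunk 2: at line 2 remove [yscgu] add [whno] -> 7 lines: cbyro bfea whno case ijeqn hapz sxnw
Hunk 3: at line 1 remove [whno,case] add [uvn,fstdd,ydr] -> 8 lines: cbyro bfea uvn fstdd ydr ijeqn hapz sxnw
Hunk 4: at line 5 remove [ijeqn] add [bjsfb,vwog,homp] -> 10 lines: cbyro bfea uvn fstdd ydr bjsfb vwog homp hapz sxnw
Final line 10: sxnw

Answer: sxnw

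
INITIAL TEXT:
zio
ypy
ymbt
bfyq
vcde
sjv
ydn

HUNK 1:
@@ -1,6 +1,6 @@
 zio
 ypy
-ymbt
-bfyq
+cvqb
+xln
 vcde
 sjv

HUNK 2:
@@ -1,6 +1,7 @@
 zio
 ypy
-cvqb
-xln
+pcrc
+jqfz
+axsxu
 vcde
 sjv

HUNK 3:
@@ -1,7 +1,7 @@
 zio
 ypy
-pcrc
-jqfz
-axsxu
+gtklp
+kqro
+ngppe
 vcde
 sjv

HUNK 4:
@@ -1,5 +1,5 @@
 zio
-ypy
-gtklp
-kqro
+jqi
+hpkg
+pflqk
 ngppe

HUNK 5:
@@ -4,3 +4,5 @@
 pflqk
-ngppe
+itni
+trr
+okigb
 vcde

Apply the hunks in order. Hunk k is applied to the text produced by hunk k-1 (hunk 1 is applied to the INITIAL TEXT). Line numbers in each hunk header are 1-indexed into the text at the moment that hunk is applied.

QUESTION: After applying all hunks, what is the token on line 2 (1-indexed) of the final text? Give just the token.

Hunk 1: at line 1 remove [ymbt,bfyq] add [cvqb,xln] -> 7 lines: zio ypy cvqb xln vcde sjv ydn
Hunk 2: at line 1 remove [cvqb,xln] add [pcrc,jqfz,axsxu] -> 8 lines: zio ypy pcrc jqfz axsxu vcde sjv ydn
Hunk 3: at line 1 remove [pcrc,jqfz,axsxu] add [gtklp,kqro,ngppe] -> 8 lines: zio ypy gtklp kqro ngppe vcde sjv ydn
Hunk 4: at line 1 remove [ypy,gtklp,kqro] add [jqi,hpkg,pflqk] -> 8 lines: zio jqi hpkg pflqk ngppe vcde sjv ydn
Hunk 5: at line 4 remove [ngppe] add [itni,trr,okigb] -> 10 lines: zio jqi hpkg pflqk itni trr okigb vcde sjv ydn
Final line 2: jqi

Answer: jqi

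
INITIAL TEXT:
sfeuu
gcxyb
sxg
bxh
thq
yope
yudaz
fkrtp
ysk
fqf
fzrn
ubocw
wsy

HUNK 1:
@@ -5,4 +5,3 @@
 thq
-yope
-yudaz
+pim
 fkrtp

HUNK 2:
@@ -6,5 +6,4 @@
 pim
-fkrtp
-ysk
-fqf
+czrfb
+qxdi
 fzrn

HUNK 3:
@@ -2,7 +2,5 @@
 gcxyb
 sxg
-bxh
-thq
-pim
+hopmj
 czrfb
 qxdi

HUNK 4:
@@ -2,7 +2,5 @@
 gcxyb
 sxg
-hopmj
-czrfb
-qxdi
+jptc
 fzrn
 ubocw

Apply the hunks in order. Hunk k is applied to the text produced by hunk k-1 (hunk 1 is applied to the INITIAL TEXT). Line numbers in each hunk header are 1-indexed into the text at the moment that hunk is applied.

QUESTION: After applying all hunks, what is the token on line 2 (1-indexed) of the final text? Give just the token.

Hunk 1: at line 5 remove [yope,yudaz] add [pim] -> 12 lines: sfeuu gcxyb sxg bxh thq pim fkrtp ysk fqf fzrn ubocw wsy
Hunk 2: at line 6 remove [fkrtp,ysk,fqf] add [czrfb,qxdi] -> 11 lines: sfeuu gcxyb sxg bxh thq pim czrfb qxdi fzrn ubocw wsy
Hunk 3: at line 2 remove [bxh,thq,pim] add [hopmj] -> 9 lines: sfeuu gcxyb sxg hopmj czrfb qxdi fzrn ubocw wsy
Hunk 4: at line 2 remove [hopmj,czrfb,qxdi] add [jptc] -> 7 lines: sfeuu gcxyb sxg jptc fzrn ubocw wsy
Final line 2: gcxyb

Answer: gcxyb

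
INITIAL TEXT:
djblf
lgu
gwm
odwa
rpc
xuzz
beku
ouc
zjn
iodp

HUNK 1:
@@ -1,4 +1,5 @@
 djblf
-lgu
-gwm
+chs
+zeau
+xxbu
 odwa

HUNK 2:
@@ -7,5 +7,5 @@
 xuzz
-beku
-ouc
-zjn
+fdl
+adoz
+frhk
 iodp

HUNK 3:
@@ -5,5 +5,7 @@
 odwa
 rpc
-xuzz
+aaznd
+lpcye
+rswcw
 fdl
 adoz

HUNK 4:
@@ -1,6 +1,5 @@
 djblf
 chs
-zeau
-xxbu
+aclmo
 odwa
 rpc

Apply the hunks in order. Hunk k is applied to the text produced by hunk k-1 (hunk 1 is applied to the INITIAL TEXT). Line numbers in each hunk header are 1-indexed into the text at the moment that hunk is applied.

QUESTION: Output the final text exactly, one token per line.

Answer: djblf
chs
aclmo
odwa
rpc
aaznd
lpcye
rswcw
fdl
adoz
frhk
iodp

Derivation:
Hunk 1: at line 1 remove [lgu,gwm] add [chs,zeau,xxbu] -> 11 lines: djblf chs zeau xxbu odwa rpc xuzz beku ouc zjn iodp
Hunk 2: at line 7 remove [beku,ouc,zjn] add [fdl,adoz,frhk] -> 11 lines: djblf chs zeau xxbu odwa rpc xuzz fdl adoz frhk iodp
Hunk 3: at line 5 remove [xuzz] add [aaznd,lpcye,rswcw] -> 13 lines: djblf chs zeau xxbu odwa rpc aaznd lpcye rswcw fdl adoz frhk iodp
Hunk 4: at line 1 remove [zeau,xxbu] add [aclmo] -> 12 lines: djblf chs aclmo odwa rpc aaznd lpcye rswcw fdl adoz frhk iodp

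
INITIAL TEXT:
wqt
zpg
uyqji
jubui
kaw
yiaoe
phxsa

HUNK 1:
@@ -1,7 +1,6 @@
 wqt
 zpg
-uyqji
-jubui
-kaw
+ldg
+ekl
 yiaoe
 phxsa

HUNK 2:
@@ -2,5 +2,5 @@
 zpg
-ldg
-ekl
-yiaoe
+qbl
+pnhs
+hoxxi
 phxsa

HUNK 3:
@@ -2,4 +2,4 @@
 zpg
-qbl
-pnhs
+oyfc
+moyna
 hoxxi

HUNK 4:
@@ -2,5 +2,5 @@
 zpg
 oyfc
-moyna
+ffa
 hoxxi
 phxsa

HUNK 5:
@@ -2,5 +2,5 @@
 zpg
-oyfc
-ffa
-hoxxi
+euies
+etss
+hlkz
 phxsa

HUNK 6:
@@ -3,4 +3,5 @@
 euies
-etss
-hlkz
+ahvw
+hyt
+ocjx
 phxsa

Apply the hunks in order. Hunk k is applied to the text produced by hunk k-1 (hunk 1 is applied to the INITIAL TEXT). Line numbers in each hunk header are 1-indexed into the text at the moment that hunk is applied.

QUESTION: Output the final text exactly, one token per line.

Hunk 1: at line 1 remove [uyqji,jubui,kaw] add [ldg,ekl] -> 6 lines: wqt zpg ldg ekl yiaoe phxsa
Hunk 2: at line 2 remove [ldg,ekl,yiaoe] add [qbl,pnhs,hoxxi] -> 6 lines: wqt zpg qbl pnhs hoxxi phxsa
Hunk 3: at line 2 remove [qbl,pnhs] add [oyfc,moyna] -> 6 lines: wqt zpg oyfc moyna hoxxi phxsa
Hunk 4: at line 2 remove [moyna] add [ffa] -> 6 lines: wqt zpg oyfc ffa hoxxi phxsa
Hunk 5: at line 2 remove [oyfc,ffa,hoxxi] add [euies,etss,hlkz] -> 6 lines: wqt zpg euies etss hlkz phxsa
Hunk 6: at line 3 remove [etss,hlkz] add [ahvw,hyt,ocjx] -> 7 lines: wqt zpg euies ahvw hyt ocjx phxsa

Answer: wqt
zpg
euies
ahvw
hyt
ocjx
phxsa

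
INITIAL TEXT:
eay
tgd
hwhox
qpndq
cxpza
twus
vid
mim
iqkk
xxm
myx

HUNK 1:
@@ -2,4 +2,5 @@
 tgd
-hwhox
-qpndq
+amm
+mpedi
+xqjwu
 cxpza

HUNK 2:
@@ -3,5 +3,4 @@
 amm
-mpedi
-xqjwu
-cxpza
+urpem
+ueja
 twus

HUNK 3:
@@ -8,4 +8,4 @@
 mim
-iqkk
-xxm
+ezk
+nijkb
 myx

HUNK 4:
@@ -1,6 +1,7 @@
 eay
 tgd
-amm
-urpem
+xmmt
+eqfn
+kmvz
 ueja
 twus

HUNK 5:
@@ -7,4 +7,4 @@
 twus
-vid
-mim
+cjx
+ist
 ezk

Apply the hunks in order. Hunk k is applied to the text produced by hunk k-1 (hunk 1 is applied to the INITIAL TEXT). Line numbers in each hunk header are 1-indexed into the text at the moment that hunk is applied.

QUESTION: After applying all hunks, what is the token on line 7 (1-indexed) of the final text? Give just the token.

Hunk 1: at line 2 remove [hwhox,qpndq] add [amm,mpedi,xqjwu] -> 12 lines: eay tgd amm mpedi xqjwu cxpza twus vid mim iqkk xxm myx
Hunk 2: at line 3 remove [mpedi,xqjwu,cxpza] add [urpem,ueja] -> 11 lines: eay tgd amm urpem ueja twus vid mim iqkk xxm myx
Hunk 3: at line 8 remove [iqkk,xxm] add [ezk,nijkb] -> 11 lines: eay tgd amm urpem ueja twus vid mim ezk nijkb myx
Hunk 4: at line 1 remove [amm,urpem] add [xmmt,eqfn,kmvz] -> 12 lines: eay tgd xmmt eqfn kmvz ueja twus vid mim ezk nijkb myx
Hunk 5: at line 7 remove [vid,mim] add [cjx,ist] -> 12 lines: eay tgd xmmt eqfn kmvz ueja twus cjx ist ezk nijkb myx
Final line 7: twus

Answer: twus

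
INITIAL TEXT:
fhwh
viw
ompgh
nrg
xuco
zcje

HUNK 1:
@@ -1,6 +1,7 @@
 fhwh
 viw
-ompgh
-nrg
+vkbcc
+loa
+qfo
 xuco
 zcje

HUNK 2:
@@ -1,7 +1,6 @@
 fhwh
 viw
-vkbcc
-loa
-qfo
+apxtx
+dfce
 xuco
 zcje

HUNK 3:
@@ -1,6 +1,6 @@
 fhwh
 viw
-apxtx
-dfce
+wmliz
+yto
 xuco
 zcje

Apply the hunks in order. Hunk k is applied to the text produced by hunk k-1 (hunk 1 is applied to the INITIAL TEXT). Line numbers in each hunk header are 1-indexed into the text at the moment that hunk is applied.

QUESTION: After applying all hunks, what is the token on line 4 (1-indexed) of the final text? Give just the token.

Answer: yto

Derivation:
Hunk 1: at line 1 remove [ompgh,nrg] add [vkbcc,loa,qfo] -> 7 lines: fhwh viw vkbcc loa qfo xuco zcje
Hunk 2: at line 1 remove [vkbcc,loa,qfo] add [apxtx,dfce] -> 6 lines: fhwh viw apxtx dfce xuco zcje
Hunk 3: at line 1 remove [apxtx,dfce] add [wmliz,yto] -> 6 lines: fhwh viw wmliz yto xuco zcje
Final line 4: yto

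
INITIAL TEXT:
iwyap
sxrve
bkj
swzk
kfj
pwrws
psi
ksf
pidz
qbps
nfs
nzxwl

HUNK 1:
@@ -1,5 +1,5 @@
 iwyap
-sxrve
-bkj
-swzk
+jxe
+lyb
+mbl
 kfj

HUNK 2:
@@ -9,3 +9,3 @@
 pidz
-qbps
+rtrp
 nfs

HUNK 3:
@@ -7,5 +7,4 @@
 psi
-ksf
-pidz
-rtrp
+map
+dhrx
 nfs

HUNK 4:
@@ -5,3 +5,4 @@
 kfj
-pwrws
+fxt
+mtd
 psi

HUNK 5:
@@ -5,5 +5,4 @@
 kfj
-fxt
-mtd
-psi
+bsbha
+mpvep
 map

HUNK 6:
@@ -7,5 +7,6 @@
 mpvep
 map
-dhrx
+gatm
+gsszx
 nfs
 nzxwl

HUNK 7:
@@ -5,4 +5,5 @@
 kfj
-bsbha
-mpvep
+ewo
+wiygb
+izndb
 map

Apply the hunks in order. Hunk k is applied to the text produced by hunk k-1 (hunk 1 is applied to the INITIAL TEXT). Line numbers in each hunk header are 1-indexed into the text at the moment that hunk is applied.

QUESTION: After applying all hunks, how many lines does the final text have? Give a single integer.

Answer: 13

Derivation:
Hunk 1: at line 1 remove [sxrve,bkj,swzk] add [jxe,lyb,mbl] -> 12 lines: iwyap jxe lyb mbl kfj pwrws psi ksf pidz qbps nfs nzxwl
Hunk 2: at line 9 remove [qbps] add [rtrp] -> 12 lines: iwyap jxe lyb mbl kfj pwrws psi ksf pidz rtrp nfs nzxwl
Hunk 3: at line 7 remove [ksf,pidz,rtrp] add [map,dhrx] -> 11 lines: iwyap jxe lyb mbl kfj pwrws psi map dhrx nfs nzxwl
Hunk 4: at line 5 remove [pwrws] add [fxt,mtd] -> 12 lines: iwyap jxe lyb mbl kfj fxt mtd psi map dhrx nfs nzxwl
Hunk 5: at line 5 remove [fxt,mtd,psi] add [bsbha,mpvep] -> 11 lines: iwyap jxe lyb mbl kfj bsbha mpvep map dhrx nfs nzxwl
Hunk 6: at line 7 remove [dhrx] add [gatm,gsszx] -> 12 lines: iwyap jxe lyb mbl kfj bsbha mpvep map gatm gsszx nfs nzxwl
Hunk 7: at line 5 remove [bsbha,mpvep] add [ewo,wiygb,izndb] -> 13 lines: iwyap jxe lyb mbl kfj ewo wiygb izndb map gatm gsszx nfs nzxwl
Final line count: 13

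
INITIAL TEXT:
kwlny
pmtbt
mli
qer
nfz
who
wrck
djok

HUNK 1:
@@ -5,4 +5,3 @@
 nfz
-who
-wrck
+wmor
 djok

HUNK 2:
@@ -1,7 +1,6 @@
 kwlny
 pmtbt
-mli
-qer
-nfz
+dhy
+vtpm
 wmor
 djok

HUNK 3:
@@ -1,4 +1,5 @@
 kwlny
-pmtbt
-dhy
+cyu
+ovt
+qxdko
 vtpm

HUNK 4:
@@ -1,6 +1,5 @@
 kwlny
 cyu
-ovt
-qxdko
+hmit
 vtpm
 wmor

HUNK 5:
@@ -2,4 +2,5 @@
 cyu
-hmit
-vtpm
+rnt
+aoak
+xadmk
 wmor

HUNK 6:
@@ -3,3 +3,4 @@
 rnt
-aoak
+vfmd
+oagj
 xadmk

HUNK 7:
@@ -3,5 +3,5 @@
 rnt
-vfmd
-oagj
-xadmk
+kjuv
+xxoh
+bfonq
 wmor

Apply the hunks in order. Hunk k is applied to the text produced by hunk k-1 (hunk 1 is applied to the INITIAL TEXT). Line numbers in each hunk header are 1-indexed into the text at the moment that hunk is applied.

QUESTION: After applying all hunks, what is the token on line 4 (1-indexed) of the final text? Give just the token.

Hunk 1: at line 5 remove [who,wrck] add [wmor] -> 7 lines: kwlny pmtbt mli qer nfz wmor djok
Hunk 2: at line 1 remove [mli,qer,nfz] add [dhy,vtpm] -> 6 lines: kwlny pmtbt dhy vtpm wmor djok
Hunk 3: at line 1 remove [pmtbt,dhy] add [cyu,ovt,qxdko] -> 7 lines: kwlny cyu ovt qxdko vtpm wmor djok
Hunk 4: at line 1 remove [ovt,qxdko] add [hmit] -> 6 lines: kwlny cyu hmit vtpm wmor djok
Hunk 5: at line 2 remove [hmit,vtpm] add [rnt,aoak,xadmk] -> 7 lines: kwlny cyu rnt aoak xadmk wmor djok
Hunk 6: at line 3 remove [aoak] add [vfmd,oagj] -> 8 lines: kwlny cyu rnt vfmd oagj xadmk wmor djok
Hunk 7: at line 3 remove [vfmd,oagj,xadmk] add [kjuv,xxoh,bfonq] -> 8 lines: kwlny cyu rnt kjuv xxoh bfonq wmor djok
Final line 4: kjuv

Answer: kjuv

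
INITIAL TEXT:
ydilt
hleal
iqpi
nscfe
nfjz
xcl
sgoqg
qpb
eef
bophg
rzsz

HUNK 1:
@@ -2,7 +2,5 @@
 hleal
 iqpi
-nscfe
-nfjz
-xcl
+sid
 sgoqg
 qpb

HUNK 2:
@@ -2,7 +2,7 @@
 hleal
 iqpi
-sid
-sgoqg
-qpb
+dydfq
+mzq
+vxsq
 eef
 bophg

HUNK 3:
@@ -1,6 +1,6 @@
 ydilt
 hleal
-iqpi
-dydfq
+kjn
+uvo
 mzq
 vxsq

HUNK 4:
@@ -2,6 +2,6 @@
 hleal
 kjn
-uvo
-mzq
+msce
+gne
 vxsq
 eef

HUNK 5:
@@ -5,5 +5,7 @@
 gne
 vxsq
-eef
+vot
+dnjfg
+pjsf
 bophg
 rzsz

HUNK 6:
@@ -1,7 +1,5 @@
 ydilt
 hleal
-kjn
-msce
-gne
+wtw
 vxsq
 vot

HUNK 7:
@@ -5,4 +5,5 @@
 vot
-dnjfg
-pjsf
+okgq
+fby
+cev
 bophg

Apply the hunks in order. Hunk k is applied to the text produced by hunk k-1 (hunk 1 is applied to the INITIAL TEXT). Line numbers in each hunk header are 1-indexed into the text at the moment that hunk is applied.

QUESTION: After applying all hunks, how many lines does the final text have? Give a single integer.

Answer: 10

Derivation:
Hunk 1: at line 2 remove [nscfe,nfjz,xcl] add [sid] -> 9 lines: ydilt hleal iqpi sid sgoqg qpb eef bophg rzsz
Hunk 2: at line 2 remove [sid,sgoqg,qpb] add [dydfq,mzq,vxsq] -> 9 lines: ydilt hleal iqpi dydfq mzq vxsq eef bophg rzsz
Hunk 3: at line 1 remove [iqpi,dydfq] add [kjn,uvo] -> 9 lines: ydilt hleal kjn uvo mzq vxsq eef bophg rzsz
Hunk 4: at line 2 remove [uvo,mzq] add [msce,gne] -> 9 lines: ydilt hleal kjn msce gne vxsq eef bophg rzsz
Hunk 5: at line 5 remove [eef] add [vot,dnjfg,pjsf] -> 11 lines: ydilt hleal kjn msce gne vxsq vot dnjfg pjsf bophg rzsz
Hunk 6: at line 1 remove [kjn,msce,gne] add [wtw] -> 9 lines: ydilt hleal wtw vxsq vot dnjfg pjsf bophg rzsz
Hunk 7: at line 5 remove [dnjfg,pjsf] add [okgq,fby,cev] -> 10 lines: ydilt hleal wtw vxsq vot okgq fby cev bophg rzsz
Final line count: 10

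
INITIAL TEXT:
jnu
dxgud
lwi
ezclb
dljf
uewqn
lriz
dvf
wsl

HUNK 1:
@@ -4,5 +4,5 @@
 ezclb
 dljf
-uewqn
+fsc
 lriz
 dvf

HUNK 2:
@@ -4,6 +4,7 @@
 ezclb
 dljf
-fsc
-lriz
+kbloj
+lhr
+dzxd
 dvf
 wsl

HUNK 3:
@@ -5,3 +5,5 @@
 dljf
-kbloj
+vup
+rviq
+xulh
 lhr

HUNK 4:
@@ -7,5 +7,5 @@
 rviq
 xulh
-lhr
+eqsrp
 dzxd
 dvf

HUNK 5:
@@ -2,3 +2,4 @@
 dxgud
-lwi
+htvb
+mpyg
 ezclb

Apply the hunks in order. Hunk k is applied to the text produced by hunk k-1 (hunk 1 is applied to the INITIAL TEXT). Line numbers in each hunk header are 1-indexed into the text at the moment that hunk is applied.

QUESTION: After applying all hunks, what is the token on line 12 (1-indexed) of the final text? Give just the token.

Answer: dvf

Derivation:
Hunk 1: at line 4 remove [uewqn] add [fsc] -> 9 lines: jnu dxgud lwi ezclb dljf fsc lriz dvf wsl
Hunk 2: at line 4 remove [fsc,lriz] add [kbloj,lhr,dzxd] -> 10 lines: jnu dxgud lwi ezclb dljf kbloj lhr dzxd dvf wsl
Hunk 3: at line 5 remove [kbloj] add [vup,rviq,xulh] -> 12 lines: jnu dxgud lwi ezclb dljf vup rviq xulh lhr dzxd dvf wsl
Hunk 4: at line 7 remove [lhr] add [eqsrp] -> 12 lines: jnu dxgud lwi ezclb dljf vup rviq xulh eqsrp dzxd dvf wsl
Hunk 5: at line 2 remove [lwi] add [htvb,mpyg] -> 13 lines: jnu dxgud htvb mpyg ezclb dljf vup rviq xulh eqsrp dzxd dvf wsl
Final line 12: dvf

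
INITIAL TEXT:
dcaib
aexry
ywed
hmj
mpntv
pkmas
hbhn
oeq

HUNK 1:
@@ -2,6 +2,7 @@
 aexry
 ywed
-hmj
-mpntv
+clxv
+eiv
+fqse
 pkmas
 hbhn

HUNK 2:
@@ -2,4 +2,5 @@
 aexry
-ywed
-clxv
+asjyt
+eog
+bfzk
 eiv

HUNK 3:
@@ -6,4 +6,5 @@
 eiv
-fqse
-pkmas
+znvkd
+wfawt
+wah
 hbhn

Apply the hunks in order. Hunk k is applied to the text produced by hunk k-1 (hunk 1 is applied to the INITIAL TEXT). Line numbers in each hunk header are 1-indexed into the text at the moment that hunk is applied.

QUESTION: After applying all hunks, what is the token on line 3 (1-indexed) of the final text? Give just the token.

Answer: asjyt

Derivation:
Hunk 1: at line 2 remove [hmj,mpntv] add [clxv,eiv,fqse] -> 9 lines: dcaib aexry ywed clxv eiv fqse pkmas hbhn oeq
Hunk 2: at line 2 remove [ywed,clxv] add [asjyt,eog,bfzk] -> 10 lines: dcaib aexry asjyt eog bfzk eiv fqse pkmas hbhn oeq
Hunk 3: at line 6 remove [fqse,pkmas] add [znvkd,wfawt,wah] -> 11 lines: dcaib aexry asjyt eog bfzk eiv znvkd wfawt wah hbhn oeq
Final line 3: asjyt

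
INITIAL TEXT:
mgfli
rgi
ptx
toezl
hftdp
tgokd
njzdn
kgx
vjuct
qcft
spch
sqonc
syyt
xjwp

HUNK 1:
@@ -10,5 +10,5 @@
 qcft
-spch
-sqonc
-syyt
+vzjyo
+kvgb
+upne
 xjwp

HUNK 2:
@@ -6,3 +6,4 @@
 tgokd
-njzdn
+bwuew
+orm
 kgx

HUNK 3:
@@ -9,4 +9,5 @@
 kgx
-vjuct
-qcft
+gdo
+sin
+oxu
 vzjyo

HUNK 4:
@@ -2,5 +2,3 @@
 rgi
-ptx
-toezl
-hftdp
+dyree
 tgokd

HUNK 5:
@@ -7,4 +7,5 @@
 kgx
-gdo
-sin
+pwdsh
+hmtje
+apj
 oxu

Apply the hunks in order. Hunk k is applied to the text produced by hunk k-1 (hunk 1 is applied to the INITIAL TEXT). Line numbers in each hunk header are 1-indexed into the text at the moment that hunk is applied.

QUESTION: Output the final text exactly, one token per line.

Answer: mgfli
rgi
dyree
tgokd
bwuew
orm
kgx
pwdsh
hmtje
apj
oxu
vzjyo
kvgb
upne
xjwp

Derivation:
Hunk 1: at line 10 remove [spch,sqonc,syyt] add [vzjyo,kvgb,upne] -> 14 lines: mgfli rgi ptx toezl hftdp tgokd njzdn kgx vjuct qcft vzjyo kvgb upne xjwp
Hunk 2: at line 6 remove [njzdn] add [bwuew,orm] -> 15 lines: mgfli rgi ptx toezl hftdp tgokd bwuew orm kgx vjuct qcft vzjyo kvgb upne xjwp
Hunk 3: at line 9 remove [vjuct,qcft] add [gdo,sin,oxu] -> 16 lines: mgfli rgi ptx toezl hftdp tgokd bwuew orm kgx gdo sin oxu vzjyo kvgb upne xjwp
Hunk 4: at line 2 remove [ptx,toezl,hftdp] add [dyree] -> 14 lines: mgfli rgi dyree tgokd bwuew orm kgx gdo sin oxu vzjyo kvgb upne xjwp
Hunk 5: at line 7 remove [gdo,sin] add [pwdsh,hmtje,apj] -> 15 lines: mgfli rgi dyree tgokd bwuew orm kgx pwdsh hmtje apj oxu vzjyo kvgb upne xjwp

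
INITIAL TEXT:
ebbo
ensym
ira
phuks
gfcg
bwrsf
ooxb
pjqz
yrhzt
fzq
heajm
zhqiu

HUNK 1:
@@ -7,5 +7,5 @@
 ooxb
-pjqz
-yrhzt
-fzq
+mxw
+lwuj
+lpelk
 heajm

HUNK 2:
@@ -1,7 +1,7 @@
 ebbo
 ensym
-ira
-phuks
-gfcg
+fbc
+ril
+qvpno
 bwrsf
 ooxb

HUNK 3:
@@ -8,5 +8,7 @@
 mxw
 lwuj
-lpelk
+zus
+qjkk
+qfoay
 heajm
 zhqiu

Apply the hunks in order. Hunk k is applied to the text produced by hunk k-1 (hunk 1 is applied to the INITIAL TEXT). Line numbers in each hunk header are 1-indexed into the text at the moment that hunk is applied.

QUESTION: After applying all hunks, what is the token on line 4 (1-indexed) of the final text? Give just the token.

Hunk 1: at line 7 remove [pjqz,yrhzt,fzq] add [mxw,lwuj,lpelk] -> 12 lines: ebbo ensym ira phuks gfcg bwrsf ooxb mxw lwuj lpelk heajm zhqiu
Hunk 2: at line 1 remove [ira,phuks,gfcg] add [fbc,ril,qvpno] -> 12 lines: ebbo ensym fbc ril qvpno bwrsf ooxb mxw lwuj lpelk heajm zhqiu
Hunk 3: at line 8 remove [lpelk] add [zus,qjkk,qfoay] -> 14 lines: ebbo ensym fbc ril qvpno bwrsf ooxb mxw lwuj zus qjkk qfoay heajm zhqiu
Final line 4: ril

Answer: ril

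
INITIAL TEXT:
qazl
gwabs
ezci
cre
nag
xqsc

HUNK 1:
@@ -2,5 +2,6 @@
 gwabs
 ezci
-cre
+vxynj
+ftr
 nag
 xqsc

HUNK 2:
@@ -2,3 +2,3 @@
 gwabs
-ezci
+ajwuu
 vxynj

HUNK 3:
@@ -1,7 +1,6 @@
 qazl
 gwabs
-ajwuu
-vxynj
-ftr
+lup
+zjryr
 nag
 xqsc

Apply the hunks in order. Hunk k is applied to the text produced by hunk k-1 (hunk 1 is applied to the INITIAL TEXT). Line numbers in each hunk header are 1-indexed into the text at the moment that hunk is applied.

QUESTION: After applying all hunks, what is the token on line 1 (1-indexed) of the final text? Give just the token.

Hunk 1: at line 2 remove [cre] add [vxynj,ftr] -> 7 lines: qazl gwabs ezci vxynj ftr nag xqsc
Hunk 2: at line 2 remove [ezci] add [ajwuu] -> 7 lines: qazl gwabs ajwuu vxynj ftr nag xqsc
Hunk 3: at line 1 remove [ajwuu,vxynj,ftr] add [lup,zjryr] -> 6 lines: qazl gwabs lup zjryr nag xqsc
Final line 1: qazl

Answer: qazl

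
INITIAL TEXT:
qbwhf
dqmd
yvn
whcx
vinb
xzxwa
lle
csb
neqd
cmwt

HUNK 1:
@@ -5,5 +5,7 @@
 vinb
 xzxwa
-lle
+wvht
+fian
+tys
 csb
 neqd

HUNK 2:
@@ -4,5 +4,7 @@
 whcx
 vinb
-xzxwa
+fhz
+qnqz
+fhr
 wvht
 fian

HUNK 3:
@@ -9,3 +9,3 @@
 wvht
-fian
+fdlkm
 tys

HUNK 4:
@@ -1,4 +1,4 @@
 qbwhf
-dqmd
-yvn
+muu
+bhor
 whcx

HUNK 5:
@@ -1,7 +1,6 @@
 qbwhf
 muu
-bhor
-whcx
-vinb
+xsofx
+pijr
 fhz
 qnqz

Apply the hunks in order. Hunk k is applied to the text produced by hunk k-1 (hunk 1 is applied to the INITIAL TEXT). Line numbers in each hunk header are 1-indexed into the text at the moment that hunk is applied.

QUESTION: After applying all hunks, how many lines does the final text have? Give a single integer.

Hunk 1: at line 5 remove [lle] add [wvht,fian,tys] -> 12 lines: qbwhf dqmd yvn whcx vinb xzxwa wvht fian tys csb neqd cmwt
Hunk 2: at line 4 remove [xzxwa] add [fhz,qnqz,fhr] -> 14 lines: qbwhf dqmd yvn whcx vinb fhz qnqz fhr wvht fian tys csb neqd cmwt
Hunk 3: at line 9 remove [fian] add [fdlkm] -> 14 lines: qbwhf dqmd yvn whcx vinb fhz qnqz fhr wvht fdlkm tys csb neqd cmwt
Hunk 4: at line 1 remove [dqmd,yvn] add [muu,bhor] -> 14 lines: qbwhf muu bhor whcx vinb fhz qnqz fhr wvht fdlkm tys csb neqd cmwt
Hunk 5: at line 1 remove [bhor,whcx,vinb] add [xsofx,pijr] -> 13 lines: qbwhf muu xsofx pijr fhz qnqz fhr wvht fdlkm tys csb neqd cmwt
Final line count: 13

Answer: 13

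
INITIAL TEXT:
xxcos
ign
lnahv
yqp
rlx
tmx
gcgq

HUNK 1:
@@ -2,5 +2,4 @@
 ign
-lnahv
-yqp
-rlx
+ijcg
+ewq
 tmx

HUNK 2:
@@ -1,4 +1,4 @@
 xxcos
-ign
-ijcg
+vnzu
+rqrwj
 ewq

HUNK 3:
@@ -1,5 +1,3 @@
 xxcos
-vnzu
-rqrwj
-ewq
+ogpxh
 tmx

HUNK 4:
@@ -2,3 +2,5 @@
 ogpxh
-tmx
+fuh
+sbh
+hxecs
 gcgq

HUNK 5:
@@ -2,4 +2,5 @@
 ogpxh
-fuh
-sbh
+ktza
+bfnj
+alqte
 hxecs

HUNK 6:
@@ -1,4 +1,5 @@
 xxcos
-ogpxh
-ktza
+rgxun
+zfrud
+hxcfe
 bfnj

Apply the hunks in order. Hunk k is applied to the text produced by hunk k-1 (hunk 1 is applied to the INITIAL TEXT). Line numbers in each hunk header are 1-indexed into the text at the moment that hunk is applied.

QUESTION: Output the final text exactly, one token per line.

Answer: xxcos
rgxun
zfrud
hxcfe
bfnj
alqte
hxecs
gcgq

Derivation:
Hunk 1: at line 2 remove [lnahv,yqp,rlx] add [ijcg,ewq] -> 6 lines: xxcos ign ijcg ewq tmx gcgq
Hunk 2: at line 1 remove [ign,ijcg] add [vnzu,rqrwj] -> 6 lines: xxcos vnzu rqrwj ewq tmx gcgq
Hunk 3: at line 1 remove [vnzu,rqrwj,ewq] add [ogpxh] -> 4 lines: xxcos ogpxh tmx gcgq
Hunk 4: at line 2 remove [tmx] add [fuh,sbh,hxecs] -> 6 lines: xxcos ogpxh fuh sbh hxecs gcgq
Hunk 5: at line 2 remove [fuh,sbh] add [ktza,bfnj,alqte] -> 7 lines: xxcos ogpxh ktza bfnj alqte hxecs gcgq
Hunk 6: at line 1 remove [ogpxh,ktza] add [rgxun,zfrud,hxcfe] -> 8 lines: xxcos rgxun zfrud hxcfe bfnj alqte hxecs gcgq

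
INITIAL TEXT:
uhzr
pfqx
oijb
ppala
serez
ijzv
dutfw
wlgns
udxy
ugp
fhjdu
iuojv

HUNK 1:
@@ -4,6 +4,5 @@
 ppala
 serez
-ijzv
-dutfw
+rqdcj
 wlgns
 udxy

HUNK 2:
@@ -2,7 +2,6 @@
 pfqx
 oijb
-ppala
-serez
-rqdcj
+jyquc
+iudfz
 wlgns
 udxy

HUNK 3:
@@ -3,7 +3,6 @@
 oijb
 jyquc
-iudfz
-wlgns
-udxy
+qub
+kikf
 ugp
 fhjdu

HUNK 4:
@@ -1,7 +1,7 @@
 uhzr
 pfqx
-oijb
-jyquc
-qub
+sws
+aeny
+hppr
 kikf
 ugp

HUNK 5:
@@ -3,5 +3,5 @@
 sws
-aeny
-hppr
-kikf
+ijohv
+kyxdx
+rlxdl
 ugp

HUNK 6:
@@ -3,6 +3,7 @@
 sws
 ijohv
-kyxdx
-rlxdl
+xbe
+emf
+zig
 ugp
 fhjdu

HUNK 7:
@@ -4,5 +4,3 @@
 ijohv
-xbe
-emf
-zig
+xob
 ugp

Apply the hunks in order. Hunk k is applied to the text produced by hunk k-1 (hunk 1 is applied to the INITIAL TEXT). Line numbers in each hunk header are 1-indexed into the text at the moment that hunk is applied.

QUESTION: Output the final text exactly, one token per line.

Answer: uhzr
pfqx
sws
ijohv
xob
ugp
fhjdu
iuojv

Derivation:
Hunk 1: at line 4 remove [ijzv,dutfw] add [rqdcj] -> 11 lines: uhzr pfqx oijb ppala serez rqdcj wlgns udxy ugp fhjdu iuojv
Hunk 2: at line 2 remove [ppala,serez,rqdcj] add [jyquc,iudfz] -> 10 lines: uhzr pfqx oijb jyquc iudfz wlgns udxy ugp fhjdu iuojv
Hunk 3: at line 3 remove [iudfz,wlgns,udxy] add [qub,kikf] -> 9 lines: uhzr pfqx oijb jyquc qub kikf ugp fhjdu iuojv
Hunk 4: at line 1 remove [oijb,jyquc,qub] add [sws,aeny,hppr] -> 9 lines: uhzr pfqx sws aeny hppr kikf ugp fhjdu iuojv
Hunk 5: at line 3 remove [aeny,hppr,kikf] add [ijohv,kyxdx,rlxdl] -> 9 lines: uhzr pfqx sws ijohv kyxdx rlxdl ugp fhjdu iuojv
Hunk 6: at line 3 remove [kyxdx,rlxdl] add [xbe,emf,zig] -> 10 lines: uhzr pfqx sws ijohv xbe emf zig ugp fhjdu iuojv
Hunk 7: at line 4 remove [xbe,emf,zig] add [xob] -> 8 lines: uhzr pfqx sws ijohv xob ugp fhjdu iuojv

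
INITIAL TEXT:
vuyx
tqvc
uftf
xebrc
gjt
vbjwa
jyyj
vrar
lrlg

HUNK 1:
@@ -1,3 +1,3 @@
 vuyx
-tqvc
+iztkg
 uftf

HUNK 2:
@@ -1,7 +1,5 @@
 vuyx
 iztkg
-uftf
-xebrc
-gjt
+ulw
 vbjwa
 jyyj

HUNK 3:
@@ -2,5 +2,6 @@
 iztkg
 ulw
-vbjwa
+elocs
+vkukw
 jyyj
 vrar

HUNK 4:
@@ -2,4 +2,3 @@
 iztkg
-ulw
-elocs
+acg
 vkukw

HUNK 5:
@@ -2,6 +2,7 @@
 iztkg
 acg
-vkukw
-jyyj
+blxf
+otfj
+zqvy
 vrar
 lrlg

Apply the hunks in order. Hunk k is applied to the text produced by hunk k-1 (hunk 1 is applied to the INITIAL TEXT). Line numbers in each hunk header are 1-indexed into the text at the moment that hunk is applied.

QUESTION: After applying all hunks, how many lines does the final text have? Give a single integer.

Hunk 1: at line 1 remove [tqvc] add [iztkg] -> 9 lines: vuyx iztkg uftf xebrc gjt vbjwa jyyj vrar lrlg
Hunk 2: at line 1 remove [uftf,xebrc,gjt] add [ulw] -> 7 lines: vuyx iztkg ulw vbjwa jyyj vrar lrlg
Hunk 3: at line 2 remove [vbjwa] add [elocs,vkukw] -> 8 lines: vuyx iztkg ulw elocs vkukw jyyj vrar lrlg
Hunk 4: at line 2 remove [ulw,elocs] add [acg] -> 7 lines: vuyx iztkg acg vkukw jyyj vrar lrlg
Hunk 5: at line 2 remove [vkukw,jyyj] add [blxf,otfj,zqvy] -> 8 lines: vuyx iztkg acg blxf otfj zqvy vrar lrlg
Final line count: 8

Answer: 8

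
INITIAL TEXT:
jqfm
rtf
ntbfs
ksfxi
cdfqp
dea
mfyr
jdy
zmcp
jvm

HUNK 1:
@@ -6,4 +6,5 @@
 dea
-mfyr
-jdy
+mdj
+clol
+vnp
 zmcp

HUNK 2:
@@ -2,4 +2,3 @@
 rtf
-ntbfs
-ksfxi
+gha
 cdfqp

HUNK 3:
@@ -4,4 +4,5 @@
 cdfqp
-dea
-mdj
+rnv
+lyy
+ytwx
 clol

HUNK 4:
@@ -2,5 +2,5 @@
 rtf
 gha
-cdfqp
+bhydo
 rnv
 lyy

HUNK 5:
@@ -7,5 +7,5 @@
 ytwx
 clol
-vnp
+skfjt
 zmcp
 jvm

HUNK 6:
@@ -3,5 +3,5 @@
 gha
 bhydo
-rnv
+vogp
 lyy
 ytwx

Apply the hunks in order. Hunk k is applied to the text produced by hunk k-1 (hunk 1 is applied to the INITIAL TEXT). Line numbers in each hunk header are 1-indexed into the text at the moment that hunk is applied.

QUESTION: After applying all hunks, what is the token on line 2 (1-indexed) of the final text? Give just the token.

Answer: rtf

Derivation:
Hunk 1: at line 6 remove [mfyr,jdy] add [mdj,clol,vnp] -> 11 lines: jqfm rtf ntbfs ksfxi cdfqp dea mdj clol vnp zmcp jvm
Hunk 2: at line 2 remove [ntbfs,ksfxi] add [gha] -> 10 lines: jqfm rtf gha cdfqp dea mdj clol vnp zmcp jvm
Hunk 3: at line 4 remove [dea,mdj] add [rnv,lyy,ytwx] -> 11 lines: jqfm rtf gha cdfqp rnv lyy ytwx clol vnp zmcp jvm
Hunk 4: at line 2 remove [cdfqp] add [bhydo] -> 11 lines: jqfm rtf gha bhydo rnv lyy ytwx clol vnp zmcp jvm
Hunk 5: at line 7 remove [vnp] add [skfjt] -> 11 lines: jqfm rtf gha bhydo rnv lyy ytwx clol skfjt zmcp jvm
Hunk 6: at line 3 remove [rnv] add [vogp] -> 11 lines: jqfm rtf gha bhydo vogp lyy ytwx clol skfjt zmcp jvm
Final line 2: rtf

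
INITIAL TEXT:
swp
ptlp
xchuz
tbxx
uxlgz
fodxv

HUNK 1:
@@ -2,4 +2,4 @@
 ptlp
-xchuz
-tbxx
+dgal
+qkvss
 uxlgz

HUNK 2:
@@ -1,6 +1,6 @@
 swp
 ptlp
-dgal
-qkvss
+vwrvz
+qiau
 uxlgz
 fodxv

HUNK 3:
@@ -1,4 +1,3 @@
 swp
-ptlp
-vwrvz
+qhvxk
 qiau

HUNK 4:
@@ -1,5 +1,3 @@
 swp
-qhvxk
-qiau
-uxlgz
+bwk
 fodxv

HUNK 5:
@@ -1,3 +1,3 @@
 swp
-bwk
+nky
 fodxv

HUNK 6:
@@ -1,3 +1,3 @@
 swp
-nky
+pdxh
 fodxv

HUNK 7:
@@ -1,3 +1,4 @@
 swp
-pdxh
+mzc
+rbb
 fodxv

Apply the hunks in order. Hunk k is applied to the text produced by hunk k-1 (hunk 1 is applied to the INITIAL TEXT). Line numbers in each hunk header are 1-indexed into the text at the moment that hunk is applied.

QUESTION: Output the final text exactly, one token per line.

Answer: swp
mzc
rbb
fodxv

Derivation:
Hunk 1: at line 2 remove [xchuz,tbxx] add [dgal,qkvss] -> 6 lines: swp ptlp dgal qkvss uxlgz fodxv
Hunk 2: at line 1 remove [dgal,qkvss] add [vwrvz,qiau] -> 6 lines: swp ptlp vwrvz qiau uxlgz fodxv
Hunk 3: at line 1 remove [ptlp,vwrvz] add [qhvxk] -> 5 lines: swp qhvxk qiau uxlgz fodxv
Hunk 4: at line 1 remove [qhvxk,qiau,uxlgz] add [bwk] -> 3 lines: swp bwk fodxv
Hunk 5: at line 1 remove [bwk] add [nky] -> 3 lines: swp nky fodxv
Hunk 6: at line 1 remove [nky] add [pdxh] -> 3 lines: swp pdxh fodxv
Hunk 7: at line 1 remove [pdxh] add [mzc,rbb] -> 4 lines: swp mzc rbb fodxv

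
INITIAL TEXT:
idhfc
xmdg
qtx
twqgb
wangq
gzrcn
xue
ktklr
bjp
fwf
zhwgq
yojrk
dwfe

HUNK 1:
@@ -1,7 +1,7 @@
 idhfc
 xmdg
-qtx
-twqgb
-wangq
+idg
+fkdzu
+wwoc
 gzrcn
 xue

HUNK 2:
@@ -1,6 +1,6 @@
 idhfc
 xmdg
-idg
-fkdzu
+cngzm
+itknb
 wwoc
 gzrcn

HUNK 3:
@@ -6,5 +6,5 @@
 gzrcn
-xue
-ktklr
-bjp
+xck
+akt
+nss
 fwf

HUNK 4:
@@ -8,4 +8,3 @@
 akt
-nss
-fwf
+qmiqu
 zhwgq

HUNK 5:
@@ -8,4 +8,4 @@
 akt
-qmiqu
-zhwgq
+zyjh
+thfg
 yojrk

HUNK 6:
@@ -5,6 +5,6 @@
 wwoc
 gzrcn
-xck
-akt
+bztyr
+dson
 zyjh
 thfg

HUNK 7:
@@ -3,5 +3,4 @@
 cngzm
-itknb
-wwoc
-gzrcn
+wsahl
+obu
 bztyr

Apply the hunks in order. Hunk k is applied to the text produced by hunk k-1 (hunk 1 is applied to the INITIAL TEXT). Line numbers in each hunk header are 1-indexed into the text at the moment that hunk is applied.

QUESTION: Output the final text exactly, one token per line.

Hunk 1: at line 1 remove [qtx,twqgb,wangq] add [idg,fkdzu,wwoc] -> 13 lines: idhfc xmdg idg fkdzu wwoc gzrcn xue ktklr bjp fwf zhwgq yojrk dwfe
Hunk 2: at line 1 remove [idg,fkdzu] add [cngzm,itknb] -> 13 lines: idhfc xmdg cngzm itknb wwoc gzrcn xue ktklr bjp fwf zhwgq yojrk dwfe
Hunk 3: at line 6 remove [xue,ktklr,bjp] add [xck,akt,nss] -> 13 lines: idhfc xmdg cngzm itknb wwoc gzrcn xck akt nss fwf zhwgq yojrk dwfe
Hunk 4: at line 8 remove [nss,fwf] add [qmiqu] -> 12 lines: idhfc xmdg cngzm itknb wwoc gzrcn xck akt qmiqu zhwgq yojrk dwfe
Hunk 5: at line 8 remove [qmiqu,zhwgq] add [zyjh,thfg] -> 12 lines: idhfc xmdg cngzm itknb wwoc gzrcn xck akt zyjh thfg yojrk dwfe
Hunk 6: at line 5 remove [xck,akt] add [bztyr,dson] -> 12 lines: idhfc xmdg cngzm itknb wwoc gzrcn bztyr dson zyjh thfg yojrk dwfe
Hunk 7: at line 3 remove [itknb,wwoc,gzrcn] add [wsahl,obu] -> 11 lines: idhfc xmdg cngzm wsahl obu bztyr dson zyjh thfg yojrk dwfe

Answer: idhfc
xmdg
cngzm
wsahl
obu
bztyr
dson
zyjh
thfg
yojrk
dwfe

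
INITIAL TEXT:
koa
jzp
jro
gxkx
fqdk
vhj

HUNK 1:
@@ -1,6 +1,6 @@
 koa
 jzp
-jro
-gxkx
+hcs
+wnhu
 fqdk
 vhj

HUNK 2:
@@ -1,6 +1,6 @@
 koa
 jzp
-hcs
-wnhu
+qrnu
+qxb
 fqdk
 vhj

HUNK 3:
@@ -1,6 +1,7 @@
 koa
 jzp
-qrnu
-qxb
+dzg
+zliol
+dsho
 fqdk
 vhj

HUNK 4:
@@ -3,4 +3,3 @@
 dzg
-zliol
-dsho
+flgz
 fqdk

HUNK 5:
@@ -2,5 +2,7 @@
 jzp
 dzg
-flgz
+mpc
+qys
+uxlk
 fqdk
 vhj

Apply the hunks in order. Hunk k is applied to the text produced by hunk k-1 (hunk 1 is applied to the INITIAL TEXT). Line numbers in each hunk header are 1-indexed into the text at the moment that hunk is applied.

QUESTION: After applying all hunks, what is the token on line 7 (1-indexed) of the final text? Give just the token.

Hunk 1: at line 1 remove [jro,gxkx] add [hcs,wnhu] -> 6 lines: koa jzp hcs wnhu fqdk vhj
Hunk 2: at line 1 remove [hcs,wnhu] add [qrnu,qxb] -> 6 lines: koa jzp qrnu qxb fqdk vhj
Hunk 3: at line 1 remove [qrnu,qxb] add [dzg,zliol,dsho] -> 7 lines: koa jzp dzg zliol dsho fqdk vhj
Hunk 4: at line 3 remove [zliol,dsho] add [flgz] -> 6 lines: koa jzp dzg flgz fqdk vhj
Hunk 5: at line 2 remove [flgz] add [mpc,qys,uxlk] -> 8 lines: koa jzp dzg mpc qys uxlk fqdk vhj
Final line 7: fqdk

Answer: fqdk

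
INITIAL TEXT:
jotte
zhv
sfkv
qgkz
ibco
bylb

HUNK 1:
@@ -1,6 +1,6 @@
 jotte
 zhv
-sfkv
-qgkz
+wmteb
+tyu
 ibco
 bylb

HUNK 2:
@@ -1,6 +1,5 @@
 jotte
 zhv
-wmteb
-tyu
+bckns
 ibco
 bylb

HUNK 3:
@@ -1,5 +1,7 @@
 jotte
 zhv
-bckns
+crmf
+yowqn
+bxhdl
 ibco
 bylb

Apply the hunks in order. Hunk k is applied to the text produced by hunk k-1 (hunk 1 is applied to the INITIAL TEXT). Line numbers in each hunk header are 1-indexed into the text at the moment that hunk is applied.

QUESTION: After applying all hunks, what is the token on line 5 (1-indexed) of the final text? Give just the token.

Answer: bxhdl

Derivation:
Hunk 1: at line 1 remove [sfkv,qgkz] add [wmteb,tyu] -> 6 lines: jotte zhv wmteb tyu ibco bylb
Hunk 2: at line 1 remove [wmteb,tyu] add [bckns] -> 5 lines: jotte zhv bckns ibco bylb
Hunk 3: at line 1 remove [bckns] add [crmf,yowqn,bxhdl] -> 7 lines: jotte zhv crmf yowqn bxhdl ibco bylb
Final line 5: bxhdl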